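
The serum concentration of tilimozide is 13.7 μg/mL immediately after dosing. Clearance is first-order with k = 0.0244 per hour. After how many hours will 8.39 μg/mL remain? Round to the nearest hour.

t½ = ln 2 / k = 0.69315 / 0.0244 ≈ 28.408 hours.
Fraction remaining = 8.39/13.7 ≈ 0.61241.
n = log₂(13.7/8.39) = ln(1.6329)/ln 2 ≈ 0.70743 half-lives.
t = n × t½ = 0.70743 × 28.408 ≈ 20.097 hours.

20 hours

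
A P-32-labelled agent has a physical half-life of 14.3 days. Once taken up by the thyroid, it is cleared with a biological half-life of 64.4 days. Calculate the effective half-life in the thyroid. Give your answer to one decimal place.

11.7 days

1/t_eff = 1/t_phys + 1/t_biol = 1/14.3 + 1/64.4 = 0.085458 per day.
t_eff = 14.3 × 64.4 / (14.3 + 64.4) ≈ 11.702 days.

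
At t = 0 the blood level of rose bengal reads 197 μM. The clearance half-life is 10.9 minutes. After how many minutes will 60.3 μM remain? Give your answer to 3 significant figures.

18.6 minutes

Fraction remaining = 60.3/197 ≈ 0.30609.
n = log₂(197/60.3) = ln(3.267)/ln 2 ≈ 1.708 half-lives.
t = n × t½ = 1.708 × 10.9 ≈ 18.617 minutes.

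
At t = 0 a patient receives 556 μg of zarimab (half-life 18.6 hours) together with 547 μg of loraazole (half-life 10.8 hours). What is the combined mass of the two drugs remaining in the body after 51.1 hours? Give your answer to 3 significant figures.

103 μg

zarimab: 556 × (1/2)^(51.1/18.6) = 556 × (1/2)^2.7473 ≈ 82.804 μg.
loraazole: 547 × (1/2)^(51.1/10.8) = 547 × (1/2)^4.7315 ≈ 20.591 μg.
Total = 82.804 + 20.591 ≈ 103.39 μg.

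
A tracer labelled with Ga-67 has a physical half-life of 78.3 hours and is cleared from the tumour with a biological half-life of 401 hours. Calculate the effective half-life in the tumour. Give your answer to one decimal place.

65.5 hours

1/t_eff = 1/t_phys + 1/t_biol = 1/78.3 + 1/401 = 0.015265 per hour.
t_eff = 78.3 × 401 / (78.3 + 401) ≈ 65.509 hours.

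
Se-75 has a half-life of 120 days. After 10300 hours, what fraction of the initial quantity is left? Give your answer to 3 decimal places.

0.084

10300 hours = 429.167 days.
n = 429.167/120 ≈ 3.5764 half-lives.
Fraction remaining = (1/2)^3.5764 ≈ 0.08383.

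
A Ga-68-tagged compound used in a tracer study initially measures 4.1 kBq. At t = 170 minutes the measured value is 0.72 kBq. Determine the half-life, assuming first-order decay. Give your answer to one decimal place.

A/A₀ = 0.72/4.1 ≈ 0.17561.
n = log₂(5.6944) ≈ 2.5096 half-lives elapsed in 170 minutes.
t½ = 170/2.5096 ≈ 67.741 minutes.

67.7 minutes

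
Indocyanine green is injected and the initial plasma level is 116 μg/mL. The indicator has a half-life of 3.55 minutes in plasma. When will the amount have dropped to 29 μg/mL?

29/116 = 1/4, so 2 half-lives have elapsed.
t = 2 × 3.55 = 7.1 minutes.

7.1 minutes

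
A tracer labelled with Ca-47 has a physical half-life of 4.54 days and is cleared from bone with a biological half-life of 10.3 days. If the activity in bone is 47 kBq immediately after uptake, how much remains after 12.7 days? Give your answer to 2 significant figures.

1/t_eff = 1/t_phys + 1/t_biol = 1/4.54 + 1/10.3 = 0.31735 per day.
t_eff = 4.54 × 10.3 / (4.54 + 10.3) ≈ 3.1511 days.
Remaining = 47 × (1/2)^(12.7/3.1511) = 47 × (1/2)^4.0304 ≈ 2.8763 kBq.

2.9 kBq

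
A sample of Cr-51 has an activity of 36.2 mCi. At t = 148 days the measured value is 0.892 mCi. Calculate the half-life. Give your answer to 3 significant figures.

A/A₀ = 0.892/36.2 ≈ 0.024641.
n = log₂(40.583) ≈ 5.3428 half-lives elapsed in 148 days.
t½ = 148/5.3428 ≈ 27.701 days.

27.7 days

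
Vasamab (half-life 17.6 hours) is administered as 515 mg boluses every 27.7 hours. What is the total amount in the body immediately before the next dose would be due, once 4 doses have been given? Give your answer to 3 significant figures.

The 4 doses were given 110.8, 83.1, 55.4, 27.7 hours ago.
Total = 515·(1/2)^(110.8/17.6) + 515·(1/2)^(83.1/17.6) + 515·(1/2)^(55.4/17.6) + 515·(1/2)^(27.7/17.6)
      = 6.5567 + 19.519 + 58.109 + 172.99 ≈ 257.18 mg.

257 mg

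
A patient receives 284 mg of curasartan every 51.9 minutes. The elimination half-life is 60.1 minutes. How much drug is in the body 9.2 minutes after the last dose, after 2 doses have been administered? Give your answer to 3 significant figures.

396 mg

The 2 doses were given 61.1, 9.2 minutes ago.
Total = 284·(1/2)^(61.1/60.1) + 284·(1/2)^(9.2/60.1)
      = 140.37 + 255.41 ≈ 395.78 mg.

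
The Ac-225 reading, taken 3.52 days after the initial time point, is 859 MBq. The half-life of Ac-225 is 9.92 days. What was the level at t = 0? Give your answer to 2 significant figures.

Number of half-lives elapsed: n = 3.52/9.92 ≈ 0.35484.
A₀ = A × 2^n = 859 × 2^0.35484 = 859 × 1.2788 ≈ 1098.5 MBq.

1100 MBq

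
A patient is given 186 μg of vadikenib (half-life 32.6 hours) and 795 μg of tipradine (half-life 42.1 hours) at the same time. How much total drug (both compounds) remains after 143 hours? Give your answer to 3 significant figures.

84.4 μg

vadikenib: 186 × (1/2)^(143/32.6) = 186 × (1/2)^4.3865 ≈ 8.8929 μg.
tipradine: 795 × (1/2)^(143/42.1) = 795 × (1/2)^3.3967 ≈ 75.486 μg.
Total = 8.8929 + 75.486 ≈ 84.379 μg.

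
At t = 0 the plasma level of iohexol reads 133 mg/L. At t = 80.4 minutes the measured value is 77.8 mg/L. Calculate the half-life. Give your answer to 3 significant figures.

104 minutes

A/A₀ = 77.8/133 ≈ 0.58496.
n = log₂(1.7095) ≈ 0.77358 half-lives elapsed in 80.4 minutes.
t½ = 80.4/0.77358 ≈ 103.93 minutes.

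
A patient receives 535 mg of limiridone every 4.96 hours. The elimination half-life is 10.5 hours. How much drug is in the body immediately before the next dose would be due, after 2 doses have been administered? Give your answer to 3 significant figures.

The 2 doses were given 9.92, 4.96 hours ago.
Total = 535·(1/2)^(9.92/10.5) + 535·(1/2)^(4.96/10.5)
      = 277.94 + 385.61 ≈ 663.55 mg.

664 mg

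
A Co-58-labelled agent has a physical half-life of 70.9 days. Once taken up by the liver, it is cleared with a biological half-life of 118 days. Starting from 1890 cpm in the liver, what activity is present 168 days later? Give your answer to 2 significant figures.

140 cpm

1/t_eff = 1/t_phys + 1/t_biol = 1/70.9 + 1/118 = 0.022579 per day.
t_eff = 70.9 × 118 / (70.9 + 118) ≈ 44.289 days.
Remaining = 1890 × (1/2)^(168/44.289) = 1890 × (1/2)^3.7933 ≈ 136.33 cpm.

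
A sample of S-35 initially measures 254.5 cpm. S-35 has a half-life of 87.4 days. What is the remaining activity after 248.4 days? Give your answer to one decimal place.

35.5 cpm

Number of half-lives: n = 248.4/87.4 ≈ 2.8421.
Remaining = 254.5 × (1/2)^2.8421 = 254.5 × 0.13946 ≈ 35.492 cpm.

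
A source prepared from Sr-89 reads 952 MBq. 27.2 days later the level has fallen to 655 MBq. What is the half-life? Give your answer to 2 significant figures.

A/A₀ = 655/952 ≈ 0.68803.
n = log₂(1.4534) ≈ 0.53947 half-lives elapsed in 27.2 days.
t½ = 27.2/0.53947 ≈ 50.42 days.

50 days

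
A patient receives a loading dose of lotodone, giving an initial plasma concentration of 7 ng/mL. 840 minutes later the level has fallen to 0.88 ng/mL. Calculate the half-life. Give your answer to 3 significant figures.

A/A₀ = 0.88/7 ≈ 0.12571.
n = log₂(7.9545) ≈ 2.9918 half-lives elapsed in 840 minutes.
t½ = 840/2.9918 ≈ 280.77 minutes.

281 minutes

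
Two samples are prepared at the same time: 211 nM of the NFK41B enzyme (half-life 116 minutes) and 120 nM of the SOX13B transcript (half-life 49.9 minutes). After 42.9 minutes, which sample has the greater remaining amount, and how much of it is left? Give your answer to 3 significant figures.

NFK41B enzyme, 163 nM

NFK41B enzyme: 211 × (1/2)^0.36983 ≈ 163.29 nM.
SOX13B transcript: 120 × (1/2)^0.85972 ≈ 66.127 nM.
NFK41B enzyme has more remaining, at ≈ 163.29 nM.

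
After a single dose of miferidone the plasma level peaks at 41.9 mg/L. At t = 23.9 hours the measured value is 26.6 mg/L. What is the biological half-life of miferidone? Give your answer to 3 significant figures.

A/A₀ = 26.6/41.9 ≈ 0.63484.
n = log₂(1.5752) ≈ 0.65552 half-lives elapsed in 23.9 hours.
t½ = 23.9/0.65552 ≈ 36.459 hours.

36.5 hours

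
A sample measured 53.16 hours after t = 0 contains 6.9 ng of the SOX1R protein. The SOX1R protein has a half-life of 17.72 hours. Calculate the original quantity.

Number of half-lives elapsed: n = 53.16/17.72 ≈ 3.
A₀ = A × 2^n = 6.9 × 2^3 = 6.9 × 8 ≈ 55.2 ng.

55.2 ng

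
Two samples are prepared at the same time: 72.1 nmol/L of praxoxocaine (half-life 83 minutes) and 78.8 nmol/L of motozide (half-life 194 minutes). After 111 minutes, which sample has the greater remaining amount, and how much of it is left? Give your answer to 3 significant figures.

motozide, 53.0 nmol/L

praxoxocaine: 72.1 × (1/2)^1.3373 ≈ 28.533 nmol/L.
motozide: 78.8 × (1/2)^0.57216 ≈ 53.001 nmol/L.
Motozide has more remaining, at ≈ 53.001 nmol/L.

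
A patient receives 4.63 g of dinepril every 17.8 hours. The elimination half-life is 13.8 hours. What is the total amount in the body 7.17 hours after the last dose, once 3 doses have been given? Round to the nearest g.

The 3 doses were given 42.77, 24.97, 7.17 hours ago.
Total = 4.63·(1/2)^(42.77/13.8) + 4.63·(1/2)^(24.97/13.8) + 4.63·(1/2)^(7.17/13.8)
      = 0.54026 + 1.321 + 3.2298 ≈ 5.091 g.

5 g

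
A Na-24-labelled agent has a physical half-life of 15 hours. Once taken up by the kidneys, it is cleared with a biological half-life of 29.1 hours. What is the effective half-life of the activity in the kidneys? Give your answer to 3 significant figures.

1/t_eff = 1/t_phys + 1/t_biol = 1/15 + 1/29.1 = 0.10103 per hour.
t_eff = 15 × 29.1 / (15 + 29.1) ≈ 9.898 hours.

9.90 hours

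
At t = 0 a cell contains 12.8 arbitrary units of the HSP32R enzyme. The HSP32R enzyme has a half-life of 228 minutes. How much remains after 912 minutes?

0.8 arbitrary units

Elapsed time is 4 half-lives (912/228).
Each half-life halves the amount: 12.8 × (1/2)^4 = 12.8/16 = 0.8 arbitrary units.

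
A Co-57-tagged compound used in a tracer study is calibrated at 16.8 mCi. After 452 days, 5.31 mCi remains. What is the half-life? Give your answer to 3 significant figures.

272 days

A/A₀ = 5.31/16.8 ≈ 0.31607.
n = log₂(3.1638) ≈ 1.6617 half-lives elapsed in 452 days.
t½ = 452/1.6617 ≈ 272.01 days.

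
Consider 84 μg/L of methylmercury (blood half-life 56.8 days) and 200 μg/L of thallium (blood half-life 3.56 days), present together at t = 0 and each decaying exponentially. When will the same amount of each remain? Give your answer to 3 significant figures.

Set 84·(1/2)^(t/56.8) = 200·(1/2)^(t/3.56).
Taking log₂: log₂(84/200) = t·(1/56.8 − 1/3.56).
log₂(0.42) = -1.2515; 1/56.8 − 1/3.56 = -0.26329.
t = -1.2515 / -0.26329 ≈ 4.7534 days.

4.75 days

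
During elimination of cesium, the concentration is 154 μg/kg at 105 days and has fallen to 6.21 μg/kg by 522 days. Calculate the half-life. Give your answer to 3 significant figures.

90.0 days

Over Δt = 522 − 105 = 417 days, the level fell by a factor of 154/6.21 ≈ 24.799.
n = log₂(24.799) ≈ 4.6322 half-lives, so t½ = 417/4.6322 ≈ 90.022 days.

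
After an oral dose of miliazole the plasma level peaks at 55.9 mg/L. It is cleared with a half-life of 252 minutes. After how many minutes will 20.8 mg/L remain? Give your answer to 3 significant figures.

Fraction remaining = 20.8/55.9 ≈ 0.37209.
n = log₂(55.9/20.8) = ln(2.6875)/ln 2 ≈ 1.4263 half-lives.
t = n × t½ = 1.4263 × 252 ≈ 359.42 minutes.

359 minutes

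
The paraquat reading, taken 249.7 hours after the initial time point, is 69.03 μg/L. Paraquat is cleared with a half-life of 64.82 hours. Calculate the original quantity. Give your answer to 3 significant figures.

Number of half-lives elapsed: n = 249.7/64.82 ≈ 3.8522.
A₀ = A × 2^n = 69.03 × 2^3.8522 = 69.03 × 14.442 ≈ 996.94 μg/L.

997 μg/L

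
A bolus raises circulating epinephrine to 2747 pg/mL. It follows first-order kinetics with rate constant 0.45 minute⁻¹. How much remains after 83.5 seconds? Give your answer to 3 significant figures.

t½ = ln 2 / λ = 0.69315 / 0.45 ≈ 1.5403 minutes.
Convert the elapsed time: 83.5 seconds = 1.39167 minutes.
Number of half-lives: n = 1.39167/1.5403 ≈ 0.90349.
Remaining = 2747 × (1/2)^0.90349 = 2747 × 0.53459 ≈ 1468.5 pg/mL.

1470 pg/mL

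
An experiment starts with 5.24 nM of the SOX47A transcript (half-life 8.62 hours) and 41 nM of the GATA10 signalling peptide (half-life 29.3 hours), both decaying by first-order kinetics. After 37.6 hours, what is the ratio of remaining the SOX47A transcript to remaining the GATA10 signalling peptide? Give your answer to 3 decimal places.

SOX47A transcript: 5.24 × (1/2)^(37.6/8.62) = 5.24 × (1/2)^4.3619 ≈ 0.25483 nM.
GATA10 signalling peptide: 41 × (1/2)^(37.6/29.3) = 41 × (1/2)^1.2833 ≈ 16.845 nM.
Ratio ≈ 0.25483 / 16.845 ≈ 0.015128.

0.015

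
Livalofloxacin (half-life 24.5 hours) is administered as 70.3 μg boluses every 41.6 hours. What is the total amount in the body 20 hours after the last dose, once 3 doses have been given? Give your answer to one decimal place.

The 3 doses were given 103.2, 61.6, 20 hours ago.
Total = 70.3·(1/2)^(103.2/24.5) + 70.3·(1/2)^(61.6/24.5) + 70.3·(1/2)^(20/24.5)
      = 3.7927 + 12.305 + 39.922 ≈ 56.02 μg.

56.0 μg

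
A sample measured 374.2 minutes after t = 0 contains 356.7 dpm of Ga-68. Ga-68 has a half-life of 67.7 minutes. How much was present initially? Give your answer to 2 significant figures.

Number of half-lives elapsed: n = 374.2/67.7 ≈ 5.5273.
A₀ = A × 2^n = 356.7 × 2^5.5273 = 356.7 × 46.12 ≈ 16451 dpm.

16000 dpm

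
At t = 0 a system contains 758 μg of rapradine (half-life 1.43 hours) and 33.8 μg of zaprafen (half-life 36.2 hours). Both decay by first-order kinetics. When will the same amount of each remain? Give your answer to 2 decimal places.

6.68 hours

Set 758·(1/2)^(t/1.43) = 33.8·(1/2)^(t/36.2).
Taking log₂: log₂(758/33.8) = t·(1/1.43 − 1/36.2).
log₂(22.426) = 4.4871; 1/1.43 − 1/36.2 = 0.67168.
t = 4.4871 / 0.67168 ≈ 6.6805 hours.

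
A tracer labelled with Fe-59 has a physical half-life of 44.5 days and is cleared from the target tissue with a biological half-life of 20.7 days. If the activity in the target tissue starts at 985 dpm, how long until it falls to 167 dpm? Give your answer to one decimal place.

36.2 days

1/t_eff = 1/t_phys + 1/t_biol = 1/44.5 + 1/20.7 = 0.070781 per day.
t_eff = 44.5 × 20.7 / (44.5 + 20.7) ≈ 14.128 days.
n = log₂(985/167) ≈ 2.5603; t = 2.5603 × 14.128 ≈ 36.172 days.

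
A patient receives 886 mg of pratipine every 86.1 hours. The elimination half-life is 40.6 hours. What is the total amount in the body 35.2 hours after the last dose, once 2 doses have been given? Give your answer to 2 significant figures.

The 2 doses were given 121.3, 35.2 hours ago.
Total = 886·(1/2)^(121.3/40.6) + 886·(1/2)^(35.2/40.6)
      = 111.7 + 485.78 ≈ 597.48 mg.

600 mg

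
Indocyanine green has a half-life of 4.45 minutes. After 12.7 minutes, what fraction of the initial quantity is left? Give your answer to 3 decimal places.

0.138

n = 12.7/4.45 ≈ 2.8539 half-lives.
Fraction remaining = (1/2)^2.8539 ≈ 0.13832.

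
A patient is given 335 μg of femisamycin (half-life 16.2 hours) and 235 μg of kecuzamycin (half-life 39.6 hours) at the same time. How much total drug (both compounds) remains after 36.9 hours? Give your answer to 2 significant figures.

femisamycin: 335 × (1/2)^(36.9/16.2) = 335 × (1/2)^2.2778 ≈ 69.082 μg.
kecuzamycin: 235 × (1/2)^(36.9/39.6) = 235 × (1/2)^0.93182 ≈ 123.19 μg.
Total = 69.082 + 123.19 ≈ 192.27 μg.

190 μg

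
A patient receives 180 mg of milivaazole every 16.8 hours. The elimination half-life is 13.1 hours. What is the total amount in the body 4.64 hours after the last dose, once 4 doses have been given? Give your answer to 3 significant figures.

The 4 doses were given 55.04, 38.24, 21.44, 4.64 hours ago.
Total = 180·(1/2)^(55.04/13.1) + 180·(1/2)^(38.24/13.1) + 180·(1/2)^(21.44/13.1) + 180·(1/2)^(4.64/13.1)
      = 9.7833 + 23.798 + 57.889 + 140.81 ≈ 232.28 mg.

232 mg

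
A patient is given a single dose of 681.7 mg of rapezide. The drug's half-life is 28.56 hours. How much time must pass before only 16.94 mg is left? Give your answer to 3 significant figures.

152 hours

Fraction remaining = 16.94/681.7 ≈ 0.02485.
n = log₂(681.7/16.94) = ln(40.242)/ln 2 ≈ 5.3306 half-lives.
t = n × t½ = 5.3306 × 28.56 ≈ 152.24 hours.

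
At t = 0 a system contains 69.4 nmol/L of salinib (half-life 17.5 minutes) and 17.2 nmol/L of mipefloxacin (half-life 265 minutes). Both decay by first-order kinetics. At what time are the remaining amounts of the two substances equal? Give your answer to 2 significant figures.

Set 69.4·(1/2)^(t/17.5) = 17.2·(1/2)^(t/265).
Taking log₂: log₂(69.4/17.2) = t·(1/17.5 − 1/265).
log₂(4.0349) = 2.0125; 1/17.5 − 1/265 = 0.053369.
t = 2.0125 / 0.053369 ≈ 37.709 minutes.

38 minutes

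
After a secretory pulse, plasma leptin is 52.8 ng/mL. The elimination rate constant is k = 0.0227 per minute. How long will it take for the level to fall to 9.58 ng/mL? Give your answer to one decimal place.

t½ = ln 2 / k = 0.69315 / 0.0227 ≈ 30.535 minutes.
Fraction remaining = 9.58/52.8 ≈ 0.18144.
n = log₂(52.8/9.58) = ln(5.5115)/ln 2 ≈ 2.4624 half-lives.
t = n × t½ = 2.4624 × 30.535 ≈ 75.191 minutes.

75.2 minutes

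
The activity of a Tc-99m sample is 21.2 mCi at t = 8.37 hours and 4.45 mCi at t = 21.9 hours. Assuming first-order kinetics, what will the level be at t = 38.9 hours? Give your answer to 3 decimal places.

Over Δt = 21.9 − 8.37 = 13.53 hours, the level fell by a factor of 21.2/4.45 ≈ 4.764.
n = log₂(4.764) ≈ 2.2522 half-lives, so t½ = 13.53/2.2522 ≈ 6.0075 hours.
From t = 21.9 to t = 38.9: 4.45 × (1/2)^((38.9−21.9)/6.0075) ≈ 0.6259 mCi.

0.626 mCi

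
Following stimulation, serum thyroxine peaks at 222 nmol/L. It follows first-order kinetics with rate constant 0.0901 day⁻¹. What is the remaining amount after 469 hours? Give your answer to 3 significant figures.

38.2 nmol/L

t½ = ln 2 / k = 0.69315 / 0.0901 ≈ 7.6931 days.
Convert the elapsed time: 469 hours = 19.5417 days.
Number of half-lives: n = 19.5417/7.6931 ≈ 2.5402.
Remaining = 222 × (1/2)^2.5402 = 222 × 0.17192 ≈ 38.167 nmol/L.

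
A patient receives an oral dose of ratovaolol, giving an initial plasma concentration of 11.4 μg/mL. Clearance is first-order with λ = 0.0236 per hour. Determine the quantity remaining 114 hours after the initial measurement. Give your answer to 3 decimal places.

t½ = ln 2 / λ = 0.69315 / 0.0236 ≈ 29.371 hours.
Number of half-lives: n = 114/29.371 ≈ 3.8814.
Remaining = 11.4 × (1/2)^3.8814 = 11.4 × 0.067854 ≈ 0.77353 μg/mL.

0.774 μg/mL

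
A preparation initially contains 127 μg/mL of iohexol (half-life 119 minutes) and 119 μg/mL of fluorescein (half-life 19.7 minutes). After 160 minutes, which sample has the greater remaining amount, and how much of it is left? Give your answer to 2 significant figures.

iohexol, 50 μg/mL

iohexol: 127 × (1/2)^1.3445 ≈ 50.01 μg/mL.
fluorescein: 119 × (1/2)^8.1218 ≈ 0.4272 μg/mL.
Iohexol has more remaining, at ≈ 50.01 μg/mL.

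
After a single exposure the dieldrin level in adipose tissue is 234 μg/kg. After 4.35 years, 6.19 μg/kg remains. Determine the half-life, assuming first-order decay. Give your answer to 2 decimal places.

A/A₀ = 6.19/234 ≈ 0.026453.
n = log₂(37.803) ≈ 5.2404 half-lives elapsed in 4.35 years.
t½ = 4.35/5.2404 ≈ 0.83009 years.

0.83 years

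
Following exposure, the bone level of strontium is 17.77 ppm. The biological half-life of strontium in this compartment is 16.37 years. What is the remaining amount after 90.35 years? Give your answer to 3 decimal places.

0.387 ppm

Number of half-lives: n = 90.35/16.37 ≈ 5.5192.
Remaining = 17.77 × (1/2)^5.5192 = 17.77 × 0.021804 ≈ 0.38746 ppm.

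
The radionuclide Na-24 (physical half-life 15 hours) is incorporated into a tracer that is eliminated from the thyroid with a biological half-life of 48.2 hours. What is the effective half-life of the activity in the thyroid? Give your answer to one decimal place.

11.4 hours

1/t_eff = 1/t_phys + 1/t_biol = 1/15 + 1/48.2 = 0.087414 per hour.
t_eff = 15 × 48.2 / (15 + 48.2) ≈ 11.44 hours.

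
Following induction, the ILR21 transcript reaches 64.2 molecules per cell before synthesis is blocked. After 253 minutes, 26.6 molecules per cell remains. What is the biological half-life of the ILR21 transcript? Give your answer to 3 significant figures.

199 minutes

A/A₀ = 26.6/64.2 ≈ 0.41433.
n = log₂(2.4135) ≈ 1.2711 half-lives elapsed in 253 minutes.
t½ = 253/1.2711 ≈ 199.03 minutes.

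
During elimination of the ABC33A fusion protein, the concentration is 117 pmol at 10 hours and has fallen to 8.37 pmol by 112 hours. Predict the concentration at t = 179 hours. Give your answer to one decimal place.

Over Δt = 112 − 10 = 102 hours, the level fell by a factor of 117/8.37 ≈ 13.978.
n = log₂(13.978) ≈ 3.8051 half-lives, so t½ = 102/3.8051 ≈ 26.806 hours.
From t = 112 to t = 179: 8.37 × (1/2)^((179−112)/26.806) ≈ 1.4802 pmol.

1.5 pmol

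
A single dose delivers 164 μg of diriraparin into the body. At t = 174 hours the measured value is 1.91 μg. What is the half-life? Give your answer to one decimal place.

27.1 hours

A/A₀ = 1.91/164 ≈ 0.011646.
n = log₂(85.864) ≈ 6.424 half-lives elapsed in 174 hours.
t½ = 174/6.424 ≈ 27.086 hours.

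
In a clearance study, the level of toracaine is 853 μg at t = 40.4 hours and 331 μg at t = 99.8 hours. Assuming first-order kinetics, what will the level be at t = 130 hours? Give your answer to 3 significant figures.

Over Δt = 99.8 − 40.4 = 59.4 hours, the level fell by a factor of 853/331 ≈ 2.577.
n = log₂(2.577) ≈ 1.3657 half-lives, so t½ = 59.4/1.3657 ≈ 43.494 hours.
From t = 99.8 to t = 130: 331 × (1/2)^((130−99.8)/43.494) ≈ 204.55 μg.

205 μg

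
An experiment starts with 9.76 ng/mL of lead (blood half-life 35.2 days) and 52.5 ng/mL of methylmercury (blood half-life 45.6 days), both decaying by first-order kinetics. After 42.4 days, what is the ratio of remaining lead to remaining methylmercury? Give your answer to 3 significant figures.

lead: 9.76 × (1/2)^(42.4/35.2) = 9.76 × (1/2)^1.2045 ≈ 4.2349 ng/mL.
methylmercury: 52.5 × (1/2)^(42.4/45.6) = 52.5 × (1/2)^0.92982 ≈ 27.558 ng/mL.
Ratio ≈ 4.2349 / 27.558 ≈ 0.15367.

0.154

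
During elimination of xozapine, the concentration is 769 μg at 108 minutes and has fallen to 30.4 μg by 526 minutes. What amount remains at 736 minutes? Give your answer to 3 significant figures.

Over Δt = 526 − 108 = 418 minutes, the level fell by a factor of 769/30.4 ≈ 25.296.
n = log₂(25.296) ≈ 4.6608 half-lives, so t½ = 418/4.6608 ≈ 89.683 minutes.
From t = 526 to t = 736: 30.4 × (1/2)^((736−526)/89.683) ≈ 5.9978 μg.

6.00 μg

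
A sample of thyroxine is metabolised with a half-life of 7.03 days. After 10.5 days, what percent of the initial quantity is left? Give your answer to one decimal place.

n = 10.5/7.03 ≈ 1.4936 half-lives.
Fraction remaining = (1/2)^1.4936 ≈ 0.35513, i.e. 35.513%.

35.5%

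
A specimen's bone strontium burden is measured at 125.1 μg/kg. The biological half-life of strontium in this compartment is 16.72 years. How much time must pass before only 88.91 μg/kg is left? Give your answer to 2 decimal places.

8.24 years

Fraction remaining = 88.91/125.1 ≈ 0.71071.
n = log₂(125.1/88.91) = ln(1.407)/ln 2 ≈ 0.49266 half-lives.
t = n × t½ = 0.49266 × 16.72 ≈ 8.2373 years.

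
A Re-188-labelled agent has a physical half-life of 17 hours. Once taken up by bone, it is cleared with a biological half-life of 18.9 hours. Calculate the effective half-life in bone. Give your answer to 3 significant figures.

8.95 hours

1/t_eff = 1/t_phys + 1/t_biol = 1/17 + 1/18.9 = 0.11173 per hour.
t_eff = 17 × 18.9 / (17 + 18.9) ≈ 8.9499 hours.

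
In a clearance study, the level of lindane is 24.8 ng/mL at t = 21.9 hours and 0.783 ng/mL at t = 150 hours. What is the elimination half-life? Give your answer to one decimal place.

25.7 hours

Over Δt = 150 − 21.9 = 128.1 hours, the level fell by a factor of 24.8/0.783 ≈ 31.673.
n = log₂(31.673) ≈ 4.9852 half-lives, so t½ = 128.1/4.9852 ≈ 25.696 hours.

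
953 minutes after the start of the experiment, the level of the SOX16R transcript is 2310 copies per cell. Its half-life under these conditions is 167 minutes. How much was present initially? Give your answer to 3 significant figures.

Number of half-lives elapsed: n = 953/167 ≈ 5.7066.
A₀ = A × 2^n = 2310 × 2^5.7066 = 2310 × 52.222 ≈ 120630 copies per cell.

121000 copies per cell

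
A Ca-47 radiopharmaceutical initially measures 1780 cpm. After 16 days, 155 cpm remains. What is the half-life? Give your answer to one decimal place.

A/A₀ = 155/1780 ≈ 0.087079.
n = log₂(11.484) ≈ 3.5215 half-lives elapsed in 16 days.
t½ = 16/3.5215 ≈ 4.5435 days.

4.5 days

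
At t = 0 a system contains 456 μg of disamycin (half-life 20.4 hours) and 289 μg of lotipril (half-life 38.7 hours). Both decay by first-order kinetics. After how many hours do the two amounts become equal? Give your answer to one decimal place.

28.4 hours

Set 456·(1/2)^(t/20.4) = 289·(1/2)^(t/38.7).
Taking log₂: log₂(456/289) = t·(1/20.4 − 1/38.7).
log₂(1.5779) = 0.65796; 1/20.4 − 1/38.7 = 0.02318.
t = 0.65796 / 0.02318 ≈ 28.385 hours.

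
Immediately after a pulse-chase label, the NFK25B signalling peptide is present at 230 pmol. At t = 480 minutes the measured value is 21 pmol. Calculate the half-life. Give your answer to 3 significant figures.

139 minutes

A/A₀ = 21/230 ≈ 0.091304.
n = log₂(10.952) ≈ 3.4532 half-lives elapsed in 480 minutes.
t½ = 480/3.4532 ≈ 139 minutes.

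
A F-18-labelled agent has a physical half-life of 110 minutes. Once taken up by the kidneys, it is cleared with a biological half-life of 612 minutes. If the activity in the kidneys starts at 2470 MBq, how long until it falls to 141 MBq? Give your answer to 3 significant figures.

385 minutes

1/t_eff = 1/t_phys + 1/t_biol = 1/110 + 1/612 = 0.010725 per minute.
t_eff = 110 × 612 / (110 + 612) ≈ 93.241 minutes.
n = log₂(2470/141) ≈ 4.1307; t = 4.1307 × 93.241 ≈ 385.15 minutes.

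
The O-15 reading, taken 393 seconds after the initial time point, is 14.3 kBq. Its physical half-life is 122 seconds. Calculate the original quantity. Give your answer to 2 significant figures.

130 kBq

Number of half-lives elapsed: n = 393/122 ≈ 3.2213.
A₀ = A × 2^n = 14.3 × 2^3.2213 = 14.3 × 9.3263 ≈ 133.37 kBq.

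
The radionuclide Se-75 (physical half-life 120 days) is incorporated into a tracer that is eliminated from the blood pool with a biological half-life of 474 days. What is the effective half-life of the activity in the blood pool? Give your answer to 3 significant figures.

95.8 days

1/t_eff = 1/t_phys + 1/t_biol = 1/120 + 1/474 = 0.010443 per day.
t_eff = 120 × 474 / (120 + 474) ≈ 95.758 days.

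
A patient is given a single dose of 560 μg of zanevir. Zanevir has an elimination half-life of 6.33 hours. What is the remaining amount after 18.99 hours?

Elapsed time is 3 half-lives (18.99/6.33).
Each half-life halves the amount: 560 × (1/2)^3 = 560/8 = 70 μg.

70 μg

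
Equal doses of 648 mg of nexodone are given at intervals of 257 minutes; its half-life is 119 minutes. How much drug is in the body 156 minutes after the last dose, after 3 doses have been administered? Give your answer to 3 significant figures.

The 3 doses were given 670, 413, 156 minutes ago.
Total = 648·(1/2)^(670/119) + 648·(1/2)^(413/119) + 648·(1/2)^(156/119)
      = 13.083 + 58.455 + 261.18 ≈ 332.72 mg.

333 mg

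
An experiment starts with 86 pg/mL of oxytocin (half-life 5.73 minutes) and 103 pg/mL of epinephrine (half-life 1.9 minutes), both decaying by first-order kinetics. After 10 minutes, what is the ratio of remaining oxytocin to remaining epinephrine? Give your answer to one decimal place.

9.6

oxytocin: 86 × (1/2)^(10/5.73) = 86 × (1/2)^1.7452 ≈ 25.653 pg/mL.
epinephrine: 103 × (1/2)^(10/1.9) = 103 × (1/2)^5.2632 ≈ 2.6821 pg/mL.
Ratio ≈ 25.653 / 2.6821 ≈ 9.5647.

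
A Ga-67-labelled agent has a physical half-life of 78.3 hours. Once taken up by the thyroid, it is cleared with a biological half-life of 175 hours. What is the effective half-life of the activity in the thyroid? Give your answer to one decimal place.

54.1 hours

1/t_eff = 1/t_phys + 1/t_biol = 1/78.3 + 1/175 = 0.018486 per hour.
t_eff = 78.3 × 175 / (78.3 + 175) ≈ 54.096 hours.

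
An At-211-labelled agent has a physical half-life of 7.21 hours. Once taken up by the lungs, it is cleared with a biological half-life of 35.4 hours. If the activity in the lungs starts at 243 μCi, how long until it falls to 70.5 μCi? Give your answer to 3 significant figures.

10.7 hours

1/t_eff = 1/t_phys + 1/t_biol = 1/7.21 + 1/35.4 = 0.16694 per hour.
t_eff = 7.21 × 35.4 / (7.21 + 35.4) ≈ 5.99 hours.
n = log₂(243/70.5) ≈ 1.7853; t = 1.7853 × 5.99 ≈ 10.694 hours.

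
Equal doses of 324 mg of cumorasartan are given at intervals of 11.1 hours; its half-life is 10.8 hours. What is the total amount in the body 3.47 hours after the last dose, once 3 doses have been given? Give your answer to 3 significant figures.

449 mg

The 3 doses were given 25.67, 14.57, 3.47 hours ago.
Total = 324·(1/2)^(25.67/10.8) + 324·(1/2)^(14.57/10.8) + 324·(1/2)^(3.47/10.8)
      = 62.379 + 127.18 + 259.31 ≈ 448.88 mg.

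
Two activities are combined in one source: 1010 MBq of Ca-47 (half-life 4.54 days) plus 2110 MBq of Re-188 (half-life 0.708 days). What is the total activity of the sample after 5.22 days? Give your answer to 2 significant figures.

Ca-47: 1010 × (1/2)^(5.22/4.54) = 1010 × (1/2)^1.1498 ≈ 455.2 MBq.
Re-188: 2110 × (1/2)^(5.22/0.708) = 2110 × (1/2)^7.3729 ≈ 12.73 MBq.
Total = 455.2 + 12.73 ≈ 467.93 MBq.

470 MBq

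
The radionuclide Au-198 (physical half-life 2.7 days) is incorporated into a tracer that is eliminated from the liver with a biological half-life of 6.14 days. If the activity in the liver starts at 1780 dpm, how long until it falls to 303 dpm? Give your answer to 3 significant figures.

4.79 days

1/t_eff = 1/t_phys + 1/t_biol = 1/2.7 + 1/6.14 = 0.53324 per day.
t_eff = 2.7 × 6.14 / (2.7 + 6.14) ≈ 1.8753 days.
n = log₂(1780/303) ≈ 2.5545; t = 2.5545 × 1.8753 ≈ 4.7905 days.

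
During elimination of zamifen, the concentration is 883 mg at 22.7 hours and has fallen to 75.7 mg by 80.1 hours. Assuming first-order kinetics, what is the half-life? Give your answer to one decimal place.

16.2 hours

Over Δt = 80.1 − 22.7 = 57.4 hours, the level fell by a factor of 883/75.7 ≈ 11.664.
n = log₂(11.664) ≈ 3.544 half-lives, so t½ = 57.4/3.544 ≈ 16.196 hours.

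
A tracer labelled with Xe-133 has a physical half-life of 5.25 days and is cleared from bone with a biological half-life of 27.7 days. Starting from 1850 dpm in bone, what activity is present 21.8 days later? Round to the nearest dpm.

1/t_eff = 1/t_phys + 1/t_biol = 1/5.25 + 1/27.7 = 0.22658 per day.
t_eff = 5.25 × 27.7 / (5.25 + 27.7) ≈ 4.4135 days.
Remaining = 1850 × (1/2)^(21.8/4.4135) = 1850 × (1/2)^4.9394 ≈ 60.293 dpm.

60 dpm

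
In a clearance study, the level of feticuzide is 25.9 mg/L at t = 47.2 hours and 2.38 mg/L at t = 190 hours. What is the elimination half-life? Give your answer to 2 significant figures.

41 hours

Over Δt = 190 − 47.2 = 142.8 hours, the level fell by a factor of 25.9/2.38 ≈ 10.882.
n = log₂(10.882) ≈ 3.4439 half-lives, so t½ = 142.8/3.4439 ≈ 41.464 hours.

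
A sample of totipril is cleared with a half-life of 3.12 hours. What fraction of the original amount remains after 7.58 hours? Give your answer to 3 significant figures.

n = 7.58/3.12 ≈ 2.4295 half-lives.
Fraction remaining = (1/2)^2.4295 ≈ 0.18563.

0.186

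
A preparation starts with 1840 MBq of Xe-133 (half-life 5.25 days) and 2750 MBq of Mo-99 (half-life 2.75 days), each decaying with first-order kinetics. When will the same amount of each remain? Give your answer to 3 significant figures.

3.35 days

Set 1840·(1/2)^(t/5.25) = 2750·(1/2)^(t/2.75).
Taking log₂: log₂(1840/2750) = t·(1/5.25 − 1/2.75).
log₂(0.66909) = -0.57973; 1/5.25 − 1/2.75 = -0.17316.
t = -0.57973 / -0.17316 ≈ 3.3479 days.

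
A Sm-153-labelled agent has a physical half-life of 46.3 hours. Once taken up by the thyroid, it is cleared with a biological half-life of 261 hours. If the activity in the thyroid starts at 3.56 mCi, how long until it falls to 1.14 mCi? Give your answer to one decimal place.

64.6 hours

1/t_eff = 1/t_phys + 1/t_biol = 1/46.3 + 1/261 = 0.02543 per hour.
t_eff = 46.3 × 261 / (46.3 + 261) ≈ 39.324 hours.
n = log₂(3.56/1.14) ≈ 1.6428; t = 1.6428 × 39.324 ≈ 64.603 hours.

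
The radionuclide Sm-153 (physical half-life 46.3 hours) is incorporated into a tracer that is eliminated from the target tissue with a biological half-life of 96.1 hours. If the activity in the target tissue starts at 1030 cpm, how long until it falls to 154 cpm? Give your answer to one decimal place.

1/t_eff = 1/t_phys + 1/t_biol = 1/46.3 + 1/96.1 = 0.032004 per hour.
t_eff = 46.3 × 96.1 / (46.3 + 96.1) ≈ 31.246 hours.
n = log₂(1030/154) ≈ 2.7416; t = 2.7416 × 31.246 ≈ 85.665 hours.

85.7 hours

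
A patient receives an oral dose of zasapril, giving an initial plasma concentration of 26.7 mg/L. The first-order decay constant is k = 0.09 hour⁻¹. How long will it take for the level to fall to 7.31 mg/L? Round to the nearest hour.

14 hours

t½ = ln 2 / k = 0.69315 / 0.09 ≈ 7.7016 hours.
Fraction remaining = 7.31/26.7 ≈ 0.27378.
n = log₂(26.7/7.31) = ln(3.6525)/ln 2 ≈ 1.8689 half-lives.
t = n × t½ = 1.8689 × 7.7016 ≈ 14.394 hours.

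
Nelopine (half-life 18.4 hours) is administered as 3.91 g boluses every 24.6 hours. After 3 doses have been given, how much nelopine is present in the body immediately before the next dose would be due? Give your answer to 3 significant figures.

2.40 g

The 3 doses were given 73.8, 49.2, 24.6 hours ago.
Total = 3.91·(1/2)^(73.8/18.4) + 3.91·(1/2)^(49.2/18.4) + 3.91·(1/2)^(24.6/18.4)
      = 0.24254 + 0.6127 + 1.5478 ≈ 2.403 g.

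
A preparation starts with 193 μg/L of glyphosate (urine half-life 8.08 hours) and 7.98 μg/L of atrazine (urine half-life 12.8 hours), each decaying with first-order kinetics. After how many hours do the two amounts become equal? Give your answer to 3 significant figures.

Set 193·(1/2)^(t/8.08) = 7.98·(1/2)^(t/12.8).
Taking log₂: log₂(193/7.98) = t·(1/8.08 − 1/12.8).
log₂(24.185) = 4.5961; 1/8.08 − 1/12.8 = 0.045637.
t = 4.5961 / 0.045637 ≈ 100.71 hours.

101 hours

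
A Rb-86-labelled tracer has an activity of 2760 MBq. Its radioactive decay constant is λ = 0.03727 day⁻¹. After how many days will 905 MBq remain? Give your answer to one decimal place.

29.9 days

t½ = ln 2 / λ = 0.69315 / 0.03727 ≈ 18.598 days.
Fraction remaining = 905/2760 ≈ 0.3279.
n = log₂(2760/905) = ln(3.0497)/ln 2 ≈ 1.6087 half-lives.
t = n × t½ = 1.6087 × 18.598 ≈ 29.918 days.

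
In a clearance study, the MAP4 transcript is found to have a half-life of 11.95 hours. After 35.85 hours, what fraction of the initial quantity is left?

0.125

n = 35.85/11.95 ≈ 3 half-lives.
Fraction remaining = (1/2)^3 ≈ 0.125.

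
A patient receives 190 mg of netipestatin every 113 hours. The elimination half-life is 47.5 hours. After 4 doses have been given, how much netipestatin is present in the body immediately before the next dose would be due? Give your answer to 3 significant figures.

45.2 mg

The 4 doses were given 452, 339, 226, 113 hours ago.
Total = 190·(1/2)^(452/47.5) + 190·(1/2)^(339/47.5) + 190·(1/2)^(226/47.5) + 190·(1/2)^(113/47.5)
      = 0.25955 + 1.3501 + 7.0224 + 36.527 ≈ 45.159 mg.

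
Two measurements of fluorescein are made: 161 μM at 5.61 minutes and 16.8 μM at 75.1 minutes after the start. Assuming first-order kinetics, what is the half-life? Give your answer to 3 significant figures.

Over Δt = 75.1 − 5.61 = 69.49 minutes, the level fell by a factor of 161/16.8 ≈ 9.5833.
n = log₂(9.5833) ≈ 3.2605 half-lives, so t½ = 69.49/3.2605 ≈ 21.313 minutes.

21.3 minutes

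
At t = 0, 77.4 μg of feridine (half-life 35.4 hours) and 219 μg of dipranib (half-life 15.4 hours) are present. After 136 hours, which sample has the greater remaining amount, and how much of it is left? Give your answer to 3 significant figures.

feridine, 5.40 μg

feridine: 77.4 × (1/2)^3.8418 ≈ 5.3981 μg.
dipranib: 219 × (1/2)^8.8312 ≈ 0.48084 μg.
Feridine has more remaining, at ≈ 5.3981 μg.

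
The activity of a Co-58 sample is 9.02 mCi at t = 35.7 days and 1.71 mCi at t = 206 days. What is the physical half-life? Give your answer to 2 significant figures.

Over Δt = 206 − 35.7 = 170.3 days, the level fell by a factor of 9.02/1.71 ≈ 5.2749.
n = log₂(5.2749) ≈ 2.3991 half-lives, so t½ = 170.3/2.3991 ≈ 70.984 days.

71 days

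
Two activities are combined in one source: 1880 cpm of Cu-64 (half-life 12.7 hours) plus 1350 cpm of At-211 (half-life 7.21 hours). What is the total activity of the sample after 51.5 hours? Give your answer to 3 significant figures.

Cu-64: 1880 × (1/2)^(51.5/12.7) = 1880 × (1/2)^4.0551 ≈ 113.1 cpm.
At-211: 1350 × (1/2)^(51.5/7.21) = 1350 × (1/2)^7.1429 ≈ 9.5526 cpm.
Total = 113.1 + 9.5526 ≈ 122.65 cpm.

123 cpm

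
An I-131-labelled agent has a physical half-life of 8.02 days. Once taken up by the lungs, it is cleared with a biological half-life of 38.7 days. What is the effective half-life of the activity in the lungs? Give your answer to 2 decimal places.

6.64 days

1/t_eff = 1/t_phys + 1/t_biol = 1/8.02 + 1/38.7 = 0.15053 per day.
t_eff = 8.02 × 38.7 / (8.02 + 38.7) ≈ 6.6433 days.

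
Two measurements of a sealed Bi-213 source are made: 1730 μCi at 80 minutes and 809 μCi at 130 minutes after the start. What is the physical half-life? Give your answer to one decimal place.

45.6 minutes

Over Δt = 130 − 80 = 50 minutes, the level fell by a factor of 1730/809 ≈ 2.1384.
n = log₂(2.1384) ≈ 1.0966 half-lives, so t½ = 50/1.0966 ≈ 45.597 minutes.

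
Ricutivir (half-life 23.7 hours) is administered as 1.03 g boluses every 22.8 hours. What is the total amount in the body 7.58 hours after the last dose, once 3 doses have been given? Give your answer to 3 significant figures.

The 3 doses were given 53.18, 30.38, 7.58 hours ago.
Total = 1.03·(1/2)^(53.18/23.7) + 1.03·(1/2)^(30.38/23.7) + 1.03·(1/2)^(7.58/23.7)
      = 0.21745 + 0.4236 + 0.8252 ≈ 1.4663 g.

1.47 g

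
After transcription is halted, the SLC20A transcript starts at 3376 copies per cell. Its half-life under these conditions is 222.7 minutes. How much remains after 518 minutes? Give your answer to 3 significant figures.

Number of half-lives: n = 518/222.7 ≈ 2.326.
Remaining = 3376 × (1/2)^2.326 = 3376 × 0.19944 ≈ 673.3 copies per cell.

673 copies per cell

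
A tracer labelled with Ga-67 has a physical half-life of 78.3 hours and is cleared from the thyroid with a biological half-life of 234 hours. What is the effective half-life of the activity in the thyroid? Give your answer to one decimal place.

1/t_eff = 1/t_phys + 1/t_biol = 1/78.3 + 1/234 = 0.017045 per hour.
t_eff = 78.3 × 234 / (78.3 + 234) ≈ 58.669 hours.

58.7 hours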